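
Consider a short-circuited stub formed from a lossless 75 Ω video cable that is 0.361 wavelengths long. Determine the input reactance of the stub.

X_in ≈ -89.5 Ω (capacitive)

βl = 2π × 0.361 = 130°
tan(βl) = -1.19
For a short-circuited stub, Z_in = jZ_0·tan(βl)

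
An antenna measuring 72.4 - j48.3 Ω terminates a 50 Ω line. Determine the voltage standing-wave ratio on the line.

Γ = (Z_L − Z_0)/(Z_L + Z_0) = (22.4 − j48.3)/(122.4 − j48.3)
|Γ| = 53.2/132 = 0.405
VSWR = (1 + |Γ|)/(1 − |Γ|) = 1.4/0.595

VSWR ≈ 2.36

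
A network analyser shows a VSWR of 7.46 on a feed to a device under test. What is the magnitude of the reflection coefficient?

|Γ| ≈ 0.764

|Γ| = (S − 1)/(S + 1) = (7.46 − 1)/(7.46 + 1) = 6.46/8.46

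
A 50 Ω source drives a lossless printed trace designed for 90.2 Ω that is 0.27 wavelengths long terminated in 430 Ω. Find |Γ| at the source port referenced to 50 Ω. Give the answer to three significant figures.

|Γ| ≈ 0.466

βl = 2π × 0.27 = 97.2°
tan(βl) = -7.92
Z_in = Z_0·(Z_L + jZ_0·tanβl)/(Z_0 + jZ_L·tanβl) = 19.2 + j10.9 Ω
Γ_s = (Z_in − Z_s)/(Z_in + Z_s) = (-30.8 + j10.9)/(69.2 + j10.9), |Γ_s| = 0.466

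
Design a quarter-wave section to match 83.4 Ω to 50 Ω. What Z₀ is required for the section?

Z_qwt = √(Z_0·R_L) = √(50 × 83.4) = √4170

Z_qwt ≈ 64.6 Ω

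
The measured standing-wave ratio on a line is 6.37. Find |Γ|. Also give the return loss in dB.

|Γ| ≈ 0.729; return loss ≈ 2.75 dB

|Γ| = (S − 1)/(S + 1) = (6.37 − 1)/(6.37 + 1) = 5.37/7.37
RL = −20·log₁₀|Γ| = −20·log₁₀(0.729)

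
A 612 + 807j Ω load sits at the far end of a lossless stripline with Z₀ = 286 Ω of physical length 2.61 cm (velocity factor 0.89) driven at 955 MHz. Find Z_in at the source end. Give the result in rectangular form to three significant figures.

Z_in ≈ 316 − j625 Ω

λ = v/f = 0.89·c / 955 MHz = 0.28 m
βl = 2π·l/λ = 2π × 0.0934 = 33.6°
tan(βl) = tan(33.6°) = 0.665
Z_in = Z_0·(Z_L + jZ_0·tanβl)/(Z_0 + jZ_L·tanβl)
     = 286·(612 + j997)/(-250 + j407)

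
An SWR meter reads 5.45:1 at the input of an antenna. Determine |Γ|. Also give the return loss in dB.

|Γ| ≈ 0.69; return loss ≈ 3.22 dB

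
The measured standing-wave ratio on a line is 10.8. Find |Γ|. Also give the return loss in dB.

|Γ| ≈ 0.831; return loss ≈ 1.61 dB

|Γ| = (S − 1)/(S + 1) = (10.8 − 1)/(10.8 + 1) = 9.8/11.8
RL = −20·log₁₀|Γ| = −20·log₁₀(0.831)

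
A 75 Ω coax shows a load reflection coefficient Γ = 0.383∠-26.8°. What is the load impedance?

Z_L ≈ 138 − j55.9 Ω

Z_L = Z_0·(1 + Γ)/(1 − Γ) = 75·(1.34 − j0.173)/(0.658 + j0.173)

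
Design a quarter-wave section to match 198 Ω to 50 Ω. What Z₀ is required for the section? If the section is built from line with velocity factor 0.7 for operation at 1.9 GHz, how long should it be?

Z_qwt = √(Z_0·R_L) = √(50 × 198) = √9900
λ = 0.7·c/f = 0.111 m, so l = λ/4 = 0.0276 m

Z_qwt ≈ 99.5 Ω; length ≈ 2.76 cm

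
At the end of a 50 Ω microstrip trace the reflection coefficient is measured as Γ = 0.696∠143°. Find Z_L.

Z_L = Z_0·(1 + Γ)/(1 − Γ) = 50·(0.444 + j0.419)/(1.56 − j0.419)

Z_L ≈ 9.93 + j16.1 Ω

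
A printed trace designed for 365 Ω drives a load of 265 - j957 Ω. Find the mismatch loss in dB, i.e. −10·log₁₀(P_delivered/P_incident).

Γ = (-100 − j957)/(630 − j957), |Γ| = 0.84
|Γ|² = 0.705, so P_del/P_inc = 1 − |Γ|² = 0.295
ML = −10·log₁₀(1 − |Γ|²)

mismatch loss ≈ 5.31 dB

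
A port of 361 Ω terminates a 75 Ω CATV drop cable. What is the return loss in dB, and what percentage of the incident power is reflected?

Γ = (361 − 75)/(361 + 75) = 0.656
RL = −20·log₁₀(0.656) = 3.66 dB
P_refl/P_inc = |Γ|² = 0.43

RL ≈ 3.66 dB; 43% of incident power reflected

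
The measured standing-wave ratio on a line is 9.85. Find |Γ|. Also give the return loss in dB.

|Γ| = (S − 1)/(S + 1) = (9.85 − 1)/(9.85 + 1) = 8.85/10.8
RL = −20·log₁₀|Γ| = −20·log₁₀(0.816)

|Γ| ≈ 0.816; return loss ≈ 1.77 dB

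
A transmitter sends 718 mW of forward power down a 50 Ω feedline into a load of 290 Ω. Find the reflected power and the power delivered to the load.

P_reflected ≈ 358 mW; P_delivered ≈ 360 mW

Γ = (290 − 50)/(290 + 50) = 0.706
|Γ|² = 0.498
P_refl = |Γ|²·P_inc = 358 mW, P_del = (1 − |Γ|²)·P_inc = 360 mW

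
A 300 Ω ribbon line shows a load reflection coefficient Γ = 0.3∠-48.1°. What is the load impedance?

Z_L ≈ 396 − j194 Ω

Z_L = Z_0·(1 + Γ)/(1 − Γ) = 300·(1.2 − j0.223)/(0.8 + j0.223)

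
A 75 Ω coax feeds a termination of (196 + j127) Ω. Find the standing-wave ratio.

Γ = (Z_L − Z_0)/(Z_L + Z_0) = (121 + j127)/(271 + j127)
|Γ| = 175/299 = 0.586
VSWR = (1 + |Γ|)/(1 − |Γ|) = 1.59/0.414

VSWR ≈ 3.83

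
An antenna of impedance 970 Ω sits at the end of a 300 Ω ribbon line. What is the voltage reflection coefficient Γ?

Γ = (Z_L − Z_0)/(Z_L + Z_0) = (970 − 300)/(970 + 300) = 670/1270

Γ = 0.528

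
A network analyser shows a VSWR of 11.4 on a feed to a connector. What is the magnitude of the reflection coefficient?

|Γ| ≈ 0.839

|Γ| = (S − 1)/(S + 1) = (11.4 − 1)/(11.4 + 1) = 10.4/12.4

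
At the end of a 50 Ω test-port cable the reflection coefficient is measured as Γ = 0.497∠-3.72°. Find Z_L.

Z_L ≈ 148 − j12.6 Ω

Z_L = Z_0·(1 + Γ)/(1 − Γ) = 50·(1.5 − j0.0322)/(0.504 + j0.0322)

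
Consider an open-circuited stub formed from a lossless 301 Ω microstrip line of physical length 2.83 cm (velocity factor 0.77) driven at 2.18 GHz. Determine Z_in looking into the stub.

Z_in ≈ +j32.4 Ω

λ = v/f = 0.77·c / 2.18 GHz = 0.106 m
βl = 2π·l/λ = 2π × 0.267 = 96.1°
tan(βl) = -9.29
For an open-circuited stub, Z_in = −jZ_0·cot(βl) = −jZ_0/tan(βl)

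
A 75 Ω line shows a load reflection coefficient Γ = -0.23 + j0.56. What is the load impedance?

Z_L = Z_0·(1 + Γ)/(1 − Γ) = 75·(0.77 + j0.56)/(1.23 − j0.56)

Z_L ≈ 26 + j46 Ω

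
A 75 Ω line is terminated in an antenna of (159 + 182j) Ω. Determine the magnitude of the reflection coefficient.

Γ = (Z_L − Z_0)/(Z_L + Z_0) = (84 + j182)/(234 + j182)
|Γ| = 200/296

|Γ| ≈ 0.676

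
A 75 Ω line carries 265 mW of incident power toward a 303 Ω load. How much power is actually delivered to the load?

Γ = (303 − 75)/(303 + 75) = 0.603
|Γ|² = 0.364
P_refl = |Γ|²·P_inc = 96.4 mW, P_del = (1 − |Γ|²)·P_inc = 169 mW

P_delivered ≈ 169 mW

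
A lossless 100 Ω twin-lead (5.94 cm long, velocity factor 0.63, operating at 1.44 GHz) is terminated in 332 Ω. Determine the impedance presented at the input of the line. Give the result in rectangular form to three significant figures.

Z_in ≈ 178 + j151 Ω

λ = v/f = 0.63·c / 1.44 GHz = 0.131 m
βl = 2π·l/λ = 2π × 0.453 = 163°
tan(βl) = tan(163°) = -0.307
Z_in = Z_0·(Z_L + jZ_0·tanβl)/(Z_0 + jZ_L·tanβl)
     = 100·(332 − j30.7)/(100 − j102)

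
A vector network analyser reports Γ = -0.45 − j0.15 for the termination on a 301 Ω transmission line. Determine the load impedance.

Z_L ≈ 110 − j42.5 Ω

Z_L = Z_0·(1 + Γ)/(1 − Γ) = 301·(0.55 − j0.15)/(1.45 + j0.15)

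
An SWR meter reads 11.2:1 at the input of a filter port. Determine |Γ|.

|Γ| ≈ 0.836

|Γ| = (S − 1)/(S + 1) = (11.2 − 1)/(11.2 + 1) = 10.2/12.2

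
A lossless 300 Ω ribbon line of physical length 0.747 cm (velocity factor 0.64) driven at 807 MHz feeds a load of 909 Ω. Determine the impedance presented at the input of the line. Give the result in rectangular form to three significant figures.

λ = v/f = 0.64·c / 807 MHz = 0.238 m
βl = 2π·l/λ = 2π × 0.0314 = 11.3°
tan(βl) = tan(11.3°) = 0.2
Z_in = Z_0·(Z_L + jZ_0·tanβl)/(Z_0 + jZ_L·tanβl)
     = 300·(909 + j60)/(300 + j182)

Z_in ≈ 692 − j359 Ω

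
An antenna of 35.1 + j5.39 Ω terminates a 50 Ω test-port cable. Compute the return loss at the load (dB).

RL ≈ 14.6 dB

Γ = (-14.9 + j5.39)/(85.1 + j5.39), |Γ| = 0.186
RL = −20·log₁₀|Γ| = −20·log₁₀(0.186)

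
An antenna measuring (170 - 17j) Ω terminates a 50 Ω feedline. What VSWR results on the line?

Γ = (Z_L − Z_0)/(Z_L + Z_0) = (120 − j17)/(220 − j17)
|Γ| = 121/221 = 0.549
VSWR = (1 + |Γ|)/(1 − |Γ|) = 1.55/0.451

VSWR ≈ 3.44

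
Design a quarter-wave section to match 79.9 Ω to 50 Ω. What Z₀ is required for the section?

Z_qwt ≈ 63.2 Ω

Z_qwt = √(Z_0·R_L) = √(50 × 79.9) = √3995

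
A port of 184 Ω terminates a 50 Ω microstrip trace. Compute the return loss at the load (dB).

RL ≈ 4.84 dB

Γ = (184 − 50)/(184 + 50) = 0.573
RL = −20·log₁₀|Γ| = −20·log₁₀(0.573)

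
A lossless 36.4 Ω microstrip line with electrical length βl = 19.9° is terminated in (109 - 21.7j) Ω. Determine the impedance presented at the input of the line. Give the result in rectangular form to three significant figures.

Z_in ≈ 46.5 − j48.4 Ω

tan(βl) = tan(19.9°) = 0.362
Z_in = Z_0·(Z_L + jZ_0·tanβl)/(Z_0 + jZ_L·tanβl)
     = 36.4·(109 − j8.52)/(44.3 + j39.5)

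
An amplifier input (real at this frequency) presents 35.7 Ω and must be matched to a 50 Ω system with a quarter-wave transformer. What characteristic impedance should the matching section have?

Z_qwt ≈ 42.2 Ω

Z_qwt = √(Z_0·R_L) = √(50 × 35.7) = √1785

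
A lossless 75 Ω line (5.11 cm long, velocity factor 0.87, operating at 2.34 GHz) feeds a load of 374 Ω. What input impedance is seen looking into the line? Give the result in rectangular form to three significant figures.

Z_in ≈ 143 + j172 Ω

λ = v/f = 0.87·c / 2.34 GHz = 0.112 m
βl = 2π·l/λ = 2π × 0.458 = 165°
tan(βl) = tan(165°) = -0.269
Z_in = Z_0·(Z_L + jZ_0·tanβl)/(Z_0 + jZ_L·tanβl)
     = 75·(374 − j20.2)/(75 − j101)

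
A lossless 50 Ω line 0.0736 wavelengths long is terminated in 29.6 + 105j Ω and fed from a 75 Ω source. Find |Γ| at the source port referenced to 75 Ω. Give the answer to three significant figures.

βl = 2π × 0.0736 = 26.5°
tan(βl) = 0.498
Z_in = Z_0·(Z_L + jZ_0·tanβl)/(Z_0 + jZ_L·tanβl) = 414 − j166 Ω
Γ_s = (Z_in − Z_s)/(Z_in + Z_s) = (339 − j166)/(489 − j166), |Γ_s| = 0.731

|Γ| ≈ 0.731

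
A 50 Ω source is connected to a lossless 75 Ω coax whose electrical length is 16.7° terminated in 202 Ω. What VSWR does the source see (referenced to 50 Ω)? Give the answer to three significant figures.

tan(βl) = 0.3
Z_in = Z_0·(Z_L + jZ_0·tanβl)/(Z_0 + jZ_L·tanβl) = 133 − j85.1 Ω
Γ_s = (Z_in − Z_s)/(Z_in + Z_s) = (83.2 − j85.1)/(183 − j85.1), |Γ_s| = 0.589
VSWR = (1 + |Γ_s|)/(1 − |Γ_s|)

VSWR ≈ 3.87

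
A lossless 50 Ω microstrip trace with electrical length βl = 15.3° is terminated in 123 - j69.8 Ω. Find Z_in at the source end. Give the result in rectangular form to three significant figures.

Z_in ≈ 56 − j67.9 Ω

tan(βl) = tan(15.3°) = 0.274
Z_in = Z_0·(Z_L + jZ_0·tanβl)/(Z_0 + jZ_L·tanβl)
     = 50·(123 − j56.1)/(69.1 + j33.6)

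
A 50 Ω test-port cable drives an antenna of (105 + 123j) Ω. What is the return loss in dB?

Γ = (55 + j123)/(155 + j123), |Γ| = 0.681
RL = −20·log₁₀|Γ| = −20·log₁₀(0.681)

RL ≈ 3.34 dB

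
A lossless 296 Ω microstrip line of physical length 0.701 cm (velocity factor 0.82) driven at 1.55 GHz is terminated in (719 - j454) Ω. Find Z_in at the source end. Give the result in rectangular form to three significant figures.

λ = v/f = 0.82·c / 1.55 GHz = 0.159 m
βl = 2π·l/λ = 2π × 0.0442 = 15.9°
tan(βl) = tan(15.9°) = 0.285
Z_in = Z_0·(Z_L + jZ_0·tanβl)/(Z_0 + jZ_L·tanβl)
     = 296·(719 − j370)/(425 + j205)

Z_in ≈ 306 − j404 Ω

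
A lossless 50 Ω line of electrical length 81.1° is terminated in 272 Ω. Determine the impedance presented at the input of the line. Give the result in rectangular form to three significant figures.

Z_in ≈ 9.41 − j7.56 Ω

tan(βl) = tan(81.1°) = 6.39
Z_in = Z_0·(Z_L + jZ_0·tanβl)/(Z_0 + jZ_L·tanβl)
     = 50·(272 + j319)/(50 + j1740)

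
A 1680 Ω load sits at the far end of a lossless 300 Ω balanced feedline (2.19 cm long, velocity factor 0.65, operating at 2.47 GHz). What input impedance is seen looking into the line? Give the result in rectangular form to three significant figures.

Z_in ≈ 55.1 + j50.5 Ω

λ = v/f = 0.65·c / 2.47 GHz = 0.0789 m
βl = 2π·l/λ = 2π × 0.277 = 99.9°
tan(βl) = tan(99.9°) = -5.75
Z_in = Z_0·(Z_L + jZ_0·tanβl)/(Z_0 + jZ_L·tanβl)
     = 300·(1680 − j1730)/(300 − j9660)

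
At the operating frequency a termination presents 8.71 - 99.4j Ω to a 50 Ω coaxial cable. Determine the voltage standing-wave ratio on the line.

Γ = (Z_L − Z_0)/(Z_L + Z_0) = (-41.29 − j99.4)/(58.71 − j99.4)
|Γ| = 108/115 = 0.932
VSWR = (1 + |Γ|)/(1 − |Γ|) = 1.93/0.0676

VSWR ≈ 28.6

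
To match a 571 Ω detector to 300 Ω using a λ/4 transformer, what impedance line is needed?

Z_qwt ≈ 414 Ω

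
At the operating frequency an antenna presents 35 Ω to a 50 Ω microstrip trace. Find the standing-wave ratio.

Γ = (35 − 50)/(35 + 50) = -0.176
VSWR = (1 + 0.176)/(1 − 0.176)

VSWR ≈ 1.43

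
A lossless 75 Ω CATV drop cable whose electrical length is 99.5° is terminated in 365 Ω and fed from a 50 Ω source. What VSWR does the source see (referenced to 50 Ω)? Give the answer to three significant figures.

VSWR ≈ 3.36

tan(βl) = -5.98
Z_in = Z_0·(Z_L + jZ_0·tanβl)/(Z_0 + jZ_L·tanβl) = 15.8 + j12 Ω
Γ_s = (Z_in − Z_s)/(Z_in + Z_s) = (-34.2 + j12)/(65.8 + j12), |Γ_s| = 0.541
VSWR = (1 + |Γ_s|)/(1 − |Γ_s|)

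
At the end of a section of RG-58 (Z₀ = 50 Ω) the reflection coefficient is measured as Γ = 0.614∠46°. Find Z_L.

Z_L ≈ 59.5 + j84.3 Ω

Z_L = Z_0·(1 + Γ)/(1 − Γ) = 50·(1.43 + j0.442)/(0.573 − j0.442)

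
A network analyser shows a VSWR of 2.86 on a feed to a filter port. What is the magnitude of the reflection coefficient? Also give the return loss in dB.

|Γ| ≈ 0.482; return loss ≈ 6.34 dB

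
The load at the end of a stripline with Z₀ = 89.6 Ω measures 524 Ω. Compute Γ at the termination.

Γ = (Z_L − Z_0)/(Z_L + Z_0) = (524 − 89.6)/(524 + 89.6) = 434.4/613.6

Γ = 0.708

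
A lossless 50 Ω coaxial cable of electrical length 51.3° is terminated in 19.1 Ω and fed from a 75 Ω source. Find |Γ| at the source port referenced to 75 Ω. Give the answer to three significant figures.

|Γ| ≈ 0.455

tan(βl) = 1.25
Z_in = Z_0·(Z_L + jZ_0·tanβl)/(Z_0 + jZ_L·tanβl) = 39.8 + j43.4 Ω
Γ_s = (Z_in − Z_s)/(Z_in + Z_s) = (-35.2 + j43.4)/(115 + j43.4), |Γ_s| = 0.455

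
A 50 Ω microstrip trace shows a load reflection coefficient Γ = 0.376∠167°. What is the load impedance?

Z_L ≈ 22.9 + j4.51 Ω

Z_L = Z_0·(1 + Γ)/(1 − Γ) = 50·(0.634 + j0.0846)/(1.37 − j0.0846)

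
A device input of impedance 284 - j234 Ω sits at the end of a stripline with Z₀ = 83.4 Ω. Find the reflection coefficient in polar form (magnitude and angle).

Γ ≈ 0.708 ∠ -16.9°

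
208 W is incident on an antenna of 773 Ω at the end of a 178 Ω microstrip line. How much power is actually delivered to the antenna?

Γ = (773 − 178)/(773 + 178) = 0.626
|Γ|² = 0.391
P_refl = |Γ|²·P_inc = 81.4 W, P_del = (1 − |Γ|²)·P_inc = 127 W

P_delivered ≈ 127 W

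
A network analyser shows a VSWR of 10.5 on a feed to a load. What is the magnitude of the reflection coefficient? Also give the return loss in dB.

|Γ| ≈ 0.826; return loss ≈ 1.66 dB

|Γ| = (S − 1)/(S + 1) = (10.5 − 1)/(10.5 + 1) = 9.5/11.5
RL = −20·log₁₀|Γ| = −20·log₁₀(0.826)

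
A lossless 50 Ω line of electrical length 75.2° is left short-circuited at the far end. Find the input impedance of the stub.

tan(βl) = 3.78
For a short-circuited stub, Z_in = jZ_0·tan(βl)

Z_in ≈ +j189 Ω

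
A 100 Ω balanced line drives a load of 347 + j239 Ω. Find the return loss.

Γ = (247 + j239)/(447 + j239), |Γ| = 0.678
RL = −20·log₁₀|Γ| = −20·log₁₀(0.678)

RL ≈ 3.37 dB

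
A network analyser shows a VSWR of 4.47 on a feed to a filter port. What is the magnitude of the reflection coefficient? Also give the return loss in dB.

|Γ| ≈ 0.634; return loss ≈ 3.95 dB

|Γ| = (S − 1)/(S + 1) = (4.47 − 1)/(4.47 + 1) = 3.47/5.47
RL = −20·log₁₀|Γ| = −20·log₁₀(0.634)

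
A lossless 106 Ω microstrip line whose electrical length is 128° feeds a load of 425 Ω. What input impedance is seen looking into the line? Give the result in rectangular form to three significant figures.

Z_in ≈ 41 + j74.8 Ω

tan(βl) = tan(128°) = -1.28
Z_in = Z_0·(Z_L + jZ_0·tanβl)/(Z_0 + jZ_L·tanβl)
     = 106·(425 − j136)/(106 − j544)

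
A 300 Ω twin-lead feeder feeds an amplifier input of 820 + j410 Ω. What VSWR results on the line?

Γ = (Z_L − Z_0)/(Z_L + Z_0) = (520 + j410)/(1120 + j410)
|Γ| = 662/1190 = 0.555
VSWR = (1 + |Γ|)/(1 − |Γ|) = 1.56/0.445

VSWR ≈ 3.5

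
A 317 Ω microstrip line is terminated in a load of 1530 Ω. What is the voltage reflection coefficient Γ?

Γ = (Z_L − Z_0)/(Z_L + Z_0) = (1530 − 317)/(1530 + 317) = 1213/1847

Γ = 0.657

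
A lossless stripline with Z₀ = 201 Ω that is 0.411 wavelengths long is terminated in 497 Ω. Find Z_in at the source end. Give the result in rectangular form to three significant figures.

Z_in ≈ 204 + j190 Ω

βl = 2π × 0.411 = 148°
tan(βl) = tan(148°) = -0.626
Z_in = Z_0·(Z_L + jZ_0·tanβl)/(Z_0 + jZ_L·tanβl)
     = 201·(497 − j126)/(201 − j311)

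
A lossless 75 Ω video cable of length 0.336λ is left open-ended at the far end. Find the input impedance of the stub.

Z_in ≈ +j45 Ω

βl = 2π × 0.336 = 121°
tan(βl) = -1.67
For an open-ended stub, Z_in = −jZ_0·cot(βl) = −jZ_0/tan(βl)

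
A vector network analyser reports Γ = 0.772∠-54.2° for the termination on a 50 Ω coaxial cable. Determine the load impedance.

Z_L ≈ 29.2 − j90.4 Ω

Z_L = Z_0·(1 + Γ)/(1 − Γ) = 50·(1.45 − j0.626)/(0.548 + j0.626)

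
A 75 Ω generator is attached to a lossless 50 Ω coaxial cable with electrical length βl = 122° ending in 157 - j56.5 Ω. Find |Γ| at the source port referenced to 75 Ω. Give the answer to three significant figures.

tan(βl) = -1.6
Z_in = Z_0·(Z_L + jZ_0·tanβl)/(Z_0 + jZ_L·tanβl) = 21.6 + j34.7 Ω
Γ_s = (Z_in − Z_s)/(Z_in + Z_s) = (-53.4 + j34.7)/(96.6 + j34.7), |Γ_s| = 0.621

|Γ| ≈ 0.621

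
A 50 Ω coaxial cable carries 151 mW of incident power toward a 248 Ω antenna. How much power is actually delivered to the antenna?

Γ = (248 − 50)/(248 + 50) = 0.664
|Γ|² = 0.441
P_refl = |Γ|²·P_inc = 66.7 mW, P_del = (1 − |Γ|²)·P_inc = 84.3 mW

P_delivered ≈ 84.3 mW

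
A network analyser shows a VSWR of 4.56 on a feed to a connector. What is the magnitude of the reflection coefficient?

|Γ| ≈ 0.64

|Γ| = (S − 1)/(S + 1) = (4.56 − 1)/(4.56 + 1) = 3.56/5.56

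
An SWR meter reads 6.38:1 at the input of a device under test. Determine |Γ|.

|Γ| = (S − 1)/(S + 1) = (6.38 − 1)/(6.38 + 1) = 5.38/7.38

|Γ| ≈ 0.729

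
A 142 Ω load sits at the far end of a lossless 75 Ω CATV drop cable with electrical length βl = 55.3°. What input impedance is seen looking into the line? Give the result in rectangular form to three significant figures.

Z_in ≈ 51.7 − j33 Ω

tan(βl) = tan(55.3°) = 1.44
Z_in = Z_0·(Z_L + jZ_0·tanβl)/(Z_0 + jZ_L·tanβl)
     = 75·(142 + j108)/(75 + j205)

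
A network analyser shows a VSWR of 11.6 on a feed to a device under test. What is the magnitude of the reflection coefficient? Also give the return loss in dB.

|Γ| = (S − 1)/(S + 1) = (11.6 − 1)/(11.6 + 1) = 10.6/12.6
RL = −20·log₁₀|Γ| = −20·log₁₀(0.841)

|Γ| ≈ 0.841; return loss ≈ 1.5 dB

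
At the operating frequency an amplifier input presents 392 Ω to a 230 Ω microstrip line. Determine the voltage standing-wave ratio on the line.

VSWR ≈ 1.7

Γ = (392 − 230)/(392 + 230) = 0.26
VSWR = (1 + 0.26)/(1 − 0.26)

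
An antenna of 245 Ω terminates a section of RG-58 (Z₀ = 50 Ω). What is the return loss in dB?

RL ≈ 3.6 dB

Γ = (245 − 50)/(245 + 50) = 0.661
RL = −20·log₁₀|Γ| = −20·log₁₀(0.661)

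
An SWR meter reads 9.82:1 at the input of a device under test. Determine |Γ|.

|Γ| = (S − 1)/(S + 1) = (9.82 − 1)/(9.82 + 1) = 8.82/10.8

|Γ| ≈ 0.815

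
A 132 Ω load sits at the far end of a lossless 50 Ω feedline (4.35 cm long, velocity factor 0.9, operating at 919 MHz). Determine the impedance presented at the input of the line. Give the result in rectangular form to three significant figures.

λ = v/f = 0.9·c / 919 MHz = 0.294 m
βl = 2π·l/λ = 2π × 0.148 = 53.3°
tan(βl) = tan(53.3°) = 1.34
Z_in = Z_0·(Z_L + jZ_0·tanβl)/(Z_0 + jZ_L·tanβl)
     = 50·(132 + j67.1)/(50 + j177)

Z_in ≈ 27.3 − j29.6 Ω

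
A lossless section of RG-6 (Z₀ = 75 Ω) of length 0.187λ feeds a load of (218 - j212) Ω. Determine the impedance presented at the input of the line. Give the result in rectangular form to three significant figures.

βl = 2π × 0.187 = 67.3°
tan(βl) = tan(67.3°) = 2.39
Z_in = Z_0·(Z_L + jZ_0·tanβl)/(Z_0 + jZ_L·tanβl)
     = 75·(218 − j32.5)/(582 + j522)

Z_in ≈ 13.5 − j16.3 Ω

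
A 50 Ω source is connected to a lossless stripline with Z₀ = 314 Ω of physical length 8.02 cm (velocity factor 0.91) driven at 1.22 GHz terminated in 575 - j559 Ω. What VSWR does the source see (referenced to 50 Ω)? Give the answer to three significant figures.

VSWR ≈ 17.1

λ = v/f = 0.91·c / 1.22 GHz = 0.224 m
βl = 2π·l/λ = 2π × 0.358 = 129°
tan(βl) = -1.23
Z_in = Z_0·(Z_L + jZ_0·tanβl)/(Z_0 + jZ_L·tanβl) = 222 + j372 Ω
Γ_s = (Z_in − Z_s)/(Z_in + Z_s) = (172 + j372)/(272 + j372), |Γ_s| = 0.889
VSWR = (1 + |Γ_s|)/(1 − |Γ_s|)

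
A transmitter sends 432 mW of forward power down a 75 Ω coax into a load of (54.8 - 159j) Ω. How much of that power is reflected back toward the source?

P_reflected ≈ 263 mW

|Γ| = |(-20.2 − j159)/(129.8 − j159)| = 0.781
|Γ|² = 0.61
P_refl = |Γ|²·P_inc = 263 mW, P_del = (1 − |Γ|²)·P_inc = 169 mW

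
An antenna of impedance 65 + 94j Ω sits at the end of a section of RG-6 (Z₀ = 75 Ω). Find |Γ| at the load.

|Γ| ≈ 0.561

Γ = (Z_L − Z_0)/(Z_L + Z_0) = (-10 + j94)/(140 + j94)
|Γ| = 94.5/169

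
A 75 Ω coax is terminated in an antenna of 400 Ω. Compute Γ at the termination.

Γ = 0.684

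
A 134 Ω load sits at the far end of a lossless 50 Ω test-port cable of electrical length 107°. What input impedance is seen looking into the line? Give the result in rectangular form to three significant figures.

Z_in ≈ 20.1 + j13 Ω

tan(βl) = tan(107°) = -3.27
Z_in = Z_0·(Z_L + jZ_0·tanβl)/(Z_0 + jZ_L·tanβl)
     = 50·(134 − j164)/(50 − j438)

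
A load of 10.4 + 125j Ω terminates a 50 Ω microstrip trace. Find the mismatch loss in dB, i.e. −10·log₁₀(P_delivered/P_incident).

Γ = (-39.6 + j125)/(60.4 + j125), |Γ| = 0.944
|Γ|² = 0.892, so P_del/P_inc = 1 − |Γ|² = 0.108
ML = −10·log₁₀(1 − |Γ|²)

mismatch loss ≈ 9.67 dB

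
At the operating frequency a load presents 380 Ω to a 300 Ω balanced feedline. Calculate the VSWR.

For a purely resistive load, VSWR = R_L/Z_0 or Z_0/R_L (whichever > 1) = 380/300

VSWR ≈ 1.27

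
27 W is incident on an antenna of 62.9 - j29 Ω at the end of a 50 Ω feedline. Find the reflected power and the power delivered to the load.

|Γ| = |(12.9 − j29)/(112.9 − j29)| = 0.272
|Γ|² = 0.0741
P_refl = |Γ|²·P_inc = 2 W, P_del = (1 − |Γ|²)·P_inc = 25 W

P_reflected ≈ 2 W; P_delivered ≈ 25 W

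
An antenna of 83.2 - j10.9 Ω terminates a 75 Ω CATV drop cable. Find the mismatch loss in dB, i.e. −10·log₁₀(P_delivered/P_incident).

mismatch loss ≈ 0.0323 dB

Γ = (8.2 − j10.9)/(158.2 − j10.9), |Γ| = 0.086
|Γ|² = 0.0074, so P_del/P_inc = 1 − |Γ|² = 0.993
ML = −10·log₁₀(1 − |Γ|²)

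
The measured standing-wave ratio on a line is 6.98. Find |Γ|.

|Γ| = (S − 1)/(S + 1) = (6.98 − 1)/(6.98 + 1) = 5.98/7.98

|Γ| ≈ 0.749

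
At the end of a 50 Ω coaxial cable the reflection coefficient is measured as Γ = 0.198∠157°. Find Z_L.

Z_L ≈ 34.2 + j5.51 Ω

Z_L = Z_0·(1 + Γ)/(1 − Γ) = 50·(0.818 + j0.0774)/(1.18 − j0.0774)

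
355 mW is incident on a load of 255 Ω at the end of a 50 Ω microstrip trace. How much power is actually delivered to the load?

Γ = (255 − 50)/(255 + 50) = 0.672
|Γ|² = 0.452
P_refl = |Γ|²·P_inc = 160 mW, P_del = (1 − |Γ|²)·P_inc = 195 mW

P_delivered ≈ 195 mW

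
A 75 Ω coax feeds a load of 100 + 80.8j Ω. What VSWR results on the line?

Γ = (Z_L − Z_0)/(Z_L + Z_0) = (25 + j80.8)/(175 + j80.8)
|Γ| = 84.6/193 = 0.439
VSWR = (1 + |Γ|)/(1 − |Γ|) = 1.44/0.561

VSWR ≈ 2.56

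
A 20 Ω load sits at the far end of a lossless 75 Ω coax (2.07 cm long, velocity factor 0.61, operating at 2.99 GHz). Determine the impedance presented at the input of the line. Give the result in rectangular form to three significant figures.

Z_in ≈ 60.9 − j94.9 Ω

λ = v/f = 0.61·c / 2.99 GHz = 0.0612 m
βl = 2π·l/λ = 2π × 0.338 = 122°
tan(βl) = tan(122°) = -1.62
Z_in = Z_0·(Z_L + jZ_0·tanβl)/(Z_0 + jZ_L·tanβl)
     = 75·(20 − j121)/(75 − j32.3)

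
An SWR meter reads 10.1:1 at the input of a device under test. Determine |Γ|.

|Γ| ≈ 0.82

|Γ| = (S − 1)/(S + 1) = (10.1 − 1)/(10.1 + 1) = 9.1/11.1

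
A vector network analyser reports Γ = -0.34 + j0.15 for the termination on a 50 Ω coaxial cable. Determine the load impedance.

Z_L ≈ 23.7 + j8.25 Ω

Z_L = Z_0·(1 + Γ)/(1 − Γ) = 50·(0.66 + j0.15)/(1.34 − j0.15)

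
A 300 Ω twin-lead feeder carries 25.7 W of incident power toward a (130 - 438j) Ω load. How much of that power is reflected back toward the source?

|Γ| = |(-170 − j438)/(430 − j438)| = 0.765
|Γ|² = 0.586
P_refl = |Γ|²·P_inc = 15.1 W, P_del = (1 − |Γ|²)·P_inc = 10.6 W

P_reflected ≈ 15.1 W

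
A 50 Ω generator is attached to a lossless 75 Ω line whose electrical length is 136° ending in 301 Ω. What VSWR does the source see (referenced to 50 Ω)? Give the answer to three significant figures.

tan(βl) = -0.966
Z_in = Z_0·(Z_L + jZ_0·tanβl)/(Z_0 + jZ_L·tanβl) = 36.3 + j68.3 Ω
Γ_s = (Z_in − Z_s)/(Z_in + Z_s) = (-13.7 + j68.3)/(86.3 + j68.3), |Γ_s| = 0.633
VSWR = (1 + |Γ_s|)/(1 − |Γ_s|)

VSWR ≈ 4.45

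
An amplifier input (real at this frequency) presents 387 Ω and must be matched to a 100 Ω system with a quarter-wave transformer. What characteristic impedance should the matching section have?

Z_qwt ≈ 197 Ω

Z_qwt = √(Z_0·R_L) = √(100 × 387) = √38700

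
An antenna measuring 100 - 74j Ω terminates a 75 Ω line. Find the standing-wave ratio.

VSWR ≈ 2.4

Γ = (Z_L − Z_0)/(Z_L + Z_0) = (25 − j74)/(175 − j74)
|Γ| = 78.1/190 = 0.411
VSWR = (1 + |Γ|)/(1 − |Γ|) = 1.41/0.589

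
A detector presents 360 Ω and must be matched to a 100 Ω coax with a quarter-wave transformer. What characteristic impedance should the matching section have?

Z_qwt ≈ 190 Ω

Z_qwt = √(Z_0·R_L) = √(100 × 360) = √36000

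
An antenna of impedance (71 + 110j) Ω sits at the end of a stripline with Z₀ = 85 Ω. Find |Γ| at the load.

|Γ| ≈ 0.581

Γ = (Z_L − Z_0)/(Z_L + Z_0) = (-14 + j110)/(156 + j110)
|Γ| = 111/191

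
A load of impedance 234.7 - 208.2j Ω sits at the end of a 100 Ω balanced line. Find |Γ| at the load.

|Γ| ≈ 0.629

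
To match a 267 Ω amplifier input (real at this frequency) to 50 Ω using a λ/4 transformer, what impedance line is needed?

Z_qwt ≈ 116 Ω

Z_qwt = √(Z_0·R_L) = √(50 × 267) = √13350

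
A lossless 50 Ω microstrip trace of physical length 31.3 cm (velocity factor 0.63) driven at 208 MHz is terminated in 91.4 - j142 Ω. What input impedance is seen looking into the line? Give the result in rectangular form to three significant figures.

λ = v/f = 0.63·c / 208 MHz = 0.909 m
βl = 2π·l/λ = 2π × 0.344 = 124°
tan(βl) = tan(124°) = -1.48
Z_in = Z_0·(Z_L + jZ_0·tanβl)/(Z_0 + jZ_L·tanβl)
     = 50·(91.4 − j216)/(-160 − j135)

Z_in ≈ 16.6 + j53.4 Ω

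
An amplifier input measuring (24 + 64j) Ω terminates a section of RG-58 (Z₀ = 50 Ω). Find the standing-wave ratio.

Γ = (Z_L − Z_0)/(Z_L + Z_0) = (-26 + j64)/(74 + j64)
|Γ| = 69.1/97.8 = 0.706
VSWR = (1 + |Γ|)/(1 − |Γ|) = 1.71/0.294

VSWR ≈ 5.8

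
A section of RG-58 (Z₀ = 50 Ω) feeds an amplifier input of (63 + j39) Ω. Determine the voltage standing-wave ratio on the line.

Γ = (Z_L − Z_0)/(Z_L + Z_0) = (13 + j39)/(113 + j39)
|Γ| = 41.1/120 = 0.344
VSWR = (1 + |Γ|)/(1 − |Γ|) = 1.34/0.656

VSWR ≈ 2.05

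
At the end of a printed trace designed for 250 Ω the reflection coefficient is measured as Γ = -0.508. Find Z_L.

Z_L ≈ 81.6 Ω

Z_L = Z_0·(1 + Γ)/(1 − Γ) = 250·(0.492)/(1.51)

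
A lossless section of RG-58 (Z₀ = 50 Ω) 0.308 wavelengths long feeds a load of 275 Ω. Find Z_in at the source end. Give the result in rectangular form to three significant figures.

Z_in ≈ 10.4 + j18.4 Ω

βl = 2π × 0.308 = 111°
tan(βl) = tan(111°) = -2.62
Z_in = Z_0·(Z_L + jZ_0·tanβl)/(Z_0 + jZ_L·tanβl)
     = 50·(275 − j131)/(50 − j721)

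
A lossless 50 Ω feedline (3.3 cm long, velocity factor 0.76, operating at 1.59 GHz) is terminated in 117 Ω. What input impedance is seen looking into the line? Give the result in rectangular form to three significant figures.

λ = v/f = 0.76·c / 1.59 GHz = 0.143 m
βl = 2π·l/λ = 2π × 0.23 = 82.8°
tan(βl) = tan(82.8°) = 7.97
Z_in = Z_0·(Z_L + jZ_0·tanβl)/(Z_0 + jZ_L·tanβl)
     = 50·(117 + j398)/(50 + j932)

Z_in ≈ 21.6 − j5.11 Ω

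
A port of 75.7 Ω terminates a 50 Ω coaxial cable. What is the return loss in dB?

RL ≈ 13.8 dB

Γ = (75.7 − 50)/(75.7 + 50) = 0.204
RL = −20·log₁₀|Γ| = −20·log₁₀(0.204)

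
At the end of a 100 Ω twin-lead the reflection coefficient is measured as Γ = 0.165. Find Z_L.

Z_L = Z_0·(1 + Γ)/(1 − Γ) = 100·(1.17)/(0.835)

Z_L ≈ 140 Ω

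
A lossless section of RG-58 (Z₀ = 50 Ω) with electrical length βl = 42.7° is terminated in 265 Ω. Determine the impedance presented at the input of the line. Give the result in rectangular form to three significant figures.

Z_in ≈ 19.7 − j50.2 Ω

tan(βl) = tan(42.7°) = 0.923
Z_in = Z_0·(Z_L + jZ_0·tanβl)/(Z_0 + jZ_L·tanβl)
     = 50·(265 + j46.1)/(50 + j245)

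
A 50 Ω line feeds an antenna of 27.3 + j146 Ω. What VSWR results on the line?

VSWR ≈ 17.9

Γ = (Z_L − Z_0)/(Z_L + Z_0) = (-22.7 + j146)/(77.3 + j146)
|Γ| = 148/165 = 0.894
VSWR = (1 + |Γ|)/(1 − |Γ|) = 1.89/0.106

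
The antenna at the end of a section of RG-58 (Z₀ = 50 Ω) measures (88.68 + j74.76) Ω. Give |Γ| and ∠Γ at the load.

Γ ≈ 0.534 ∠ 34.3°

Γ = (Z_L − Z_0)/(Z_L + Z_0) = (38.68 + j74.76)/(138.7 + j74.76)
|Γ| = 84.2/158 = 0.534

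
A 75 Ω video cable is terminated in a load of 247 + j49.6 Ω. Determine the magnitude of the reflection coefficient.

|Γ| ≈ 0.549

Γ = (Z_L − Z_0)/(Z_L + Z_0) = (172 + j49.6)/(322 + j49.6)
|Γ| = 179/326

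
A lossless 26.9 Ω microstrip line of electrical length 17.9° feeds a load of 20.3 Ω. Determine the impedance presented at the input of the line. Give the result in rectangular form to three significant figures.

tan(βl) = tan(17.9°) = 0.323
Z_in = Z_0·(Z_L + jZ_0·tanβl)/(Z_0 + jZ_L·tanβl)
     = 26.9·(20.3 + j8.69)/(26.9 + j6.56)

Z_in ≈ 21.2 + j3.53 Ω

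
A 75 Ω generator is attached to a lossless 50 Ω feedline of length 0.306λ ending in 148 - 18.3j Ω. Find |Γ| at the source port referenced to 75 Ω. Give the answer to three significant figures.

βl = 2π × 0.306 = 110°
tan(βl) = -2.72
Z_in = Z_0·(Z_L + jZ_0·tanβl)/(Z_0 + jZ_L·tanβl) = 19.2 + j18.3 Ω
Γ_s = (Z_in − Z_s)/(Z_in + Z_s) = (-55.8 + j18.3)/(94.2 + j18.3), |Γ_s| = 0.613

|Γ| ≈ 0.613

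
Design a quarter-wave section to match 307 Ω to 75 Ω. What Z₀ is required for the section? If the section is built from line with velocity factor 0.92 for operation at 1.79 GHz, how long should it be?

Z_qwt ≈ 152 Ω; length ≈ 3.85 cm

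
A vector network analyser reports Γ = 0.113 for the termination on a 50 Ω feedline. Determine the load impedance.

Z_L = Z_0·(1 + Γ)/(1 − Γ) = 50·(1.11)/(0.887)

Z_L ≈ 62.7 Ω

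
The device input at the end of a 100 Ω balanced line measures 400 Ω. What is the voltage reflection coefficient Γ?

Γ = (Z_L − Z_0)/(Z_L + Z_0) = (400 − 100)/(400 + 100) = 300/500

Γ = 0.6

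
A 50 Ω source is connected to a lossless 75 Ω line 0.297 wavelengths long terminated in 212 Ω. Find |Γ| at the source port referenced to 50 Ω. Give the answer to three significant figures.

|Γ| ≈ 0.358

βl = 2π × 0.297 = 107°
tan(βl) = -3.29
Z_in = Z_0·(Z_L + jZ_0·tanβl)/(Z_0 + jZ_L·tanβl) = 28.7 + j19.7 Ω
Γ_s = (Z_in − Z_s)/(Z_in + Z_s) = (-21.3 + j19.7)/(78.7 + j19.7), |Γ_s| = 0.358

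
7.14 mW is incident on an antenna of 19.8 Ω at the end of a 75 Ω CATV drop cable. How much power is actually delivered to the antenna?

P_delivered ≈ 4.72 mW

Γ = (19.8 − 75)/(19.8 + 75) = -0.582
|Γ|² = 0.339
P_refl = |Γ|²·P_inc = 2.42 mW, P_del = (1 − |Γ|²)·P_inc = 4.72 mW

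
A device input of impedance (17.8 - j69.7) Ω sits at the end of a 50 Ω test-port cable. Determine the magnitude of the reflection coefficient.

|Γ| ≈ 0.79

Γ = (Z_L − Z_0)/(Z_L + Z_0) = (-32.2 − j69.7)/(67.8 − j69.7)
|Γ| = 76.8/97.2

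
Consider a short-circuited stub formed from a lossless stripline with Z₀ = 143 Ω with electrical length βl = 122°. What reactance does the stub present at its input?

tan(βl) = -1.6
For a short-circuited stub, Z_in = jZ_0·tan(βl)

X_in ≈ -229 Ω (capacitive)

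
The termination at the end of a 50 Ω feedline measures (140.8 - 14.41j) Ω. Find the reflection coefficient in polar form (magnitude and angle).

Γ ≈ 0.48 ∠ -4.7°

Γ = (Z_L − Z_0)/(Z_L + Z_0) = (90.8 − j14.41)/(190.8 − j14.41)
|Γ| = 91.9/191 = 0.48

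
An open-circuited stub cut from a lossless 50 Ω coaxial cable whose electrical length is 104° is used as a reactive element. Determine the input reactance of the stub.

X_in ≈ 12.5 Ω (inductive)

tan(βl) = -4.01
For an open-circuited stub, Z_in = −jZ_0·cot(βl) = −jZ_0/tan(βl)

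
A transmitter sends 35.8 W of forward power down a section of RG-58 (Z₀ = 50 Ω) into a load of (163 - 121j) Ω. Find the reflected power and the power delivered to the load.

|Γ| = |(113 − j121)/(213 − j121)| = 0.676
|Γ|² = 0.457
P_refl = |Γ|²·P_inc = 16.4 W, P_del = (1 − |Γ|²)·P_inc = 19.4 W

P_reflected ≈ 16.4 W; P_delivered ≈ 19.4 W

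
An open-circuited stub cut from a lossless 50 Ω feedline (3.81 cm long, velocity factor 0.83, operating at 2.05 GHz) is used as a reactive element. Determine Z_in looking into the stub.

Z_in ≈ +j21.1 Ω

λ = v/f = 0.83·c / 2.05 GHz = 0.121 m
βl = 2π·l/λ = 2π × 0.314 = 113°
tan(βl) = -2.36
For an open-circuited stub, Z_in = −jZ_0·cot(βl) = −jZ_0/tan(βl)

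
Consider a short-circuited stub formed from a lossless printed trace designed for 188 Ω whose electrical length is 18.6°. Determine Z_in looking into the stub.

tan(βl) = 0.337
For a short-circuited stub, Z_in = jZ_0·tan(βl)

Z_in ≈ +j63.3 Ω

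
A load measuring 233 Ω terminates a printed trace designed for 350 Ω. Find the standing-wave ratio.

VSWR ≈ 1.5

Γ = (233 − 350)/(233 + 350) = -0.201
VSWR = (1 + 0.201)/(1 − 0.201)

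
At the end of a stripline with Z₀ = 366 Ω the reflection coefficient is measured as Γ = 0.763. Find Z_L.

Z_L ≈ 2720 Ω

Z_L = Z_0·(1 + Γ)/(1 − Γ) = 366·(1.76)/(0.237)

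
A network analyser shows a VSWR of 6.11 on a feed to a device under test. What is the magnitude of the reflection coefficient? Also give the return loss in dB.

|Γ| = (S − 1)/(S + 1) = (6.11 − 1)/(6.11 + 1) = 5.11/7.11
RL = −20·log₁₀|Γ| = −20·log₁₀(0.719)

|Γ| ≈ 0.719; return loss ≈ 2.87 dB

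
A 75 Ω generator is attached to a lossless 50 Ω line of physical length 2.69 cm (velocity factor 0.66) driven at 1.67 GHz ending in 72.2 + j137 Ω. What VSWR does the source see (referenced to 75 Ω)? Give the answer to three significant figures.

λ = v/f = 0.66·c / 1.67 GHz = 0.119 m
βl = 2π·l/λ = 2π × 0.227 = 81.7°
tan(βl) = 6.84
Z_in = Z_0·(Z_L + jZ_0·tanβl)/(Z_0 + jZ_L·tanβl) = 8.37 − j22.3 Ω
Γ_s = (Z_in − Z_s)/(Z_in + Z_s) = (-66.6 − j22.3)/(83.4 − j22.3), |Γ_s| = 0.814
VSWR = (1 + |Γ_s|)/(1 − |Γ_s|)

VSWR ≈ 9.77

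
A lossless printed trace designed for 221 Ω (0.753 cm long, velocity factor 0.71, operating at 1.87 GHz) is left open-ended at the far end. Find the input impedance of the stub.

λ = v/f = 0.71·c / 1.87 GHz = 0.114 m
βl = 2π·l/λ = 2π × 0.0661 = 23.8°
tan(βl) = 0.441
For an open-ended stub, Z_in = −jZ_0·cot(βl) = −jZ_0/tan(βl)

Z_in ≈ −j501 Ω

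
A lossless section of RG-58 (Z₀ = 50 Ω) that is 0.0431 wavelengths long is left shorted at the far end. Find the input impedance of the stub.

Z_in ≈ +j13.9 Ω

βl = 2π × 0.0431 = 15.5°
tan(βl) = 0.278
For a shorted stub, Z_in = jZ_0·tan(βl)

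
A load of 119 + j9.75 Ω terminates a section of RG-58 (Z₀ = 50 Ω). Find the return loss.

RL ≈ 7.71 dB

Γ = (69 + j9.75)/(169 + j9.75), |Γ| = 0.412
RL = −20·log₁₀|Γ| = −20·log₁₀(0.412)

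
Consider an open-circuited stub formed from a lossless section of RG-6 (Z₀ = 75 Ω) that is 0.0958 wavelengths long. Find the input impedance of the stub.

Z_in ≈ −j109 Ω

βl = 2π × 0.0958 = 34.5°
tan(βl) = 0.687
For an open-circuited stub, Z_in = −jZ_0·cot(βl) = −jZ_0/tan(βl)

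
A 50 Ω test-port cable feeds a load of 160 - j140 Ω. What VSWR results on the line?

Γ = (Z_L − Z_0)/(Z_L + Z_0) = (110 − j140)/(210 − j140)
|Γ| = 178/252 = 0.705
VSWR = (1 + |Γ|)/(1 − |Γ|) = 1.71/0.295

VSWR ≈ 5.79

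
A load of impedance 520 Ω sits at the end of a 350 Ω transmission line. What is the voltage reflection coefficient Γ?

Γ = (Z_L − Z_0)/(Z_L + Z_0) = (520 − 350)/(520 + 350) = 170/870

Γ = 0.195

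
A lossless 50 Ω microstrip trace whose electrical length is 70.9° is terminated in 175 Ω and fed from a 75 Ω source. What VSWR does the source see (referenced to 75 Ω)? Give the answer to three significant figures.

VSWR ≈ 4.95

tan(βl) = 2.89
Z_in = Z_0·(Z_L + jZ_0·tanβl)/(Z_0 + jZ_L·tanβl) = 15.8 − j15.7 Ω
Γ_s = (Z_in − Z_s)/(Z_in + Z_s) = (-59.2 − j15.7)/(90.8 − j15.7), |Γ_s| = 0.664
VSWR = (1 + |Γ_s|)/(1 − |Γ_s|)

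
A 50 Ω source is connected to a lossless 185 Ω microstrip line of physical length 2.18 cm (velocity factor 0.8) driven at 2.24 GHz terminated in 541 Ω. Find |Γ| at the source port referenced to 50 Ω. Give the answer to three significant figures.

λ = v/f = 0.8·c / 2.24 GHz = 0.107 m
βl = 2π·l/λ = 2π × 0.203 = 73.2°
tan(βl) = 3.32
Z_in = Z_0·(Z_L + jZ_0·tanβl)/(Z_0 + jZ_L·tanβl) = 68.3 − j48.7 Ω
Γ_s = (Z_in − Z_s)/(Z_in + Z_s) = (18.3 − j48.7)/(118 − j48.7), |Γ_s| = 0.406

|Γ| ≈ 0.406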